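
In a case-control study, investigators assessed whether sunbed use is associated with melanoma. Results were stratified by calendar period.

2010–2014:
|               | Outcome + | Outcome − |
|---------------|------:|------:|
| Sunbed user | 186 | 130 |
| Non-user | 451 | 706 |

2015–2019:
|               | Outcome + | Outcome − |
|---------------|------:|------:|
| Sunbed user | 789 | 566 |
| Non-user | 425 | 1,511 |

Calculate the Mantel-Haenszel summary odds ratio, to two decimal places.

OR_MH = Σ(aᵢdᵢ/nᵢ) / Σ(bᵢcᵢ/nᵢ), where nᵢ is the stratum total.
Stratum 1 (2010–2014): n = 1473; a·d/n = 186·706/1473 = 89.1487; b·c/n = 130·451/1473 = 39.8031
Stratum 2 (2015–2019): n = 3291; a·d/n = 789·1511/3291 = 362.2543; b·c/n = 566·425/3291 = 73.0933
OR_MH = (89.1487 + 362.2543) / (39.8031 + 73.0933) = 451.4030 / 112.8964 = 3.99838

4.00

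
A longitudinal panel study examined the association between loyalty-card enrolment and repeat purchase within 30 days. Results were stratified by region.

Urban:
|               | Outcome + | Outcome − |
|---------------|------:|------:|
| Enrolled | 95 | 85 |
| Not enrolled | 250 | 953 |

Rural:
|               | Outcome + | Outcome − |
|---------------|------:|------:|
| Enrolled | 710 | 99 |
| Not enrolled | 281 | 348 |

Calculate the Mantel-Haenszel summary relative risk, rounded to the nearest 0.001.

RR_MH = Σ(aᵢ·n₀ᵢ/nᵢ) / Σ(cᵢ·n₁ᵢ/nᵢ), with n₁ᵢ = aᵢ+bᵢ (exposed), n₀ᵢ = cᵢ+dᵢ (unexposed), nᵢ = n₁ᵢ+n₀ᵢ.
Stratum 1 (Urban): n₁ = 180, n₀ = 1203, n = 1383; a·n₀/n = 95·1203/1383 = 82.6356; c·n₁/n = 250·180/1383 = 32.5380
Stratum 2 (Rural): n₁ = 809, n₀ = 629, n = 1438; a·n₀/n = 710·629/1438 = 310.5633; c·n₁/n = 281·809/1438 = 158.0869
RR_MH = (82.6356 + 310.5633) / (32.5380 + 158.0869) = 393.1989 / 190.6249 = 2.06268

2.063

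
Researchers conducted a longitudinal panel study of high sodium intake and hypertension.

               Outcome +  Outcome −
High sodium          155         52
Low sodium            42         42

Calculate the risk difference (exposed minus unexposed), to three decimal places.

0.249

Cells: a = 155, b = 52, c = 42, d = 42.
Risk in exposed = 155/207 = 0.748792; risk in unexposed = 42/84 = 0.500000.
Risk difference = 0.748792 − 0.500000 = 0.248792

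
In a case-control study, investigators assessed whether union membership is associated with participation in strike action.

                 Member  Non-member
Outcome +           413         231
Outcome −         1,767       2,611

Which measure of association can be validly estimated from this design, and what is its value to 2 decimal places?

2.64

Reading the table with exposure as columns: a = 413 (Member, case), b = 1767 (Member, non-case), c = 231 (Non-member, case), d = 2611.
This is a case-control study: participants were sampled on outcome status, so risks in the source population cannot be estimated directly — relative risk is not valid here. The odds ratio is the appropriate measure.
OR = (a·d)/(b·c) = (413 × 2611) / (1767 × 231) = 1078343 / 408177 = 2.64185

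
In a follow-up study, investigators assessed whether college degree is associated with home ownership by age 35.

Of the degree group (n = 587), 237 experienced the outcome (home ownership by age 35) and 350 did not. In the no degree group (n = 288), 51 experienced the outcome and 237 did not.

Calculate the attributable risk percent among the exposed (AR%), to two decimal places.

From the description: a = 237, b = 350, c = 51, d = 237.
Risk in exposed = 237/587 = 0.40375; risk in unexposed = 51/288 = 0.17708.
RR = 0.40375/0.17708 = 2.27999
AR% = (RR − 1)/RR × 100 = (2.27999 − 1)/2.27999 × 100 = 56.1401%

56.14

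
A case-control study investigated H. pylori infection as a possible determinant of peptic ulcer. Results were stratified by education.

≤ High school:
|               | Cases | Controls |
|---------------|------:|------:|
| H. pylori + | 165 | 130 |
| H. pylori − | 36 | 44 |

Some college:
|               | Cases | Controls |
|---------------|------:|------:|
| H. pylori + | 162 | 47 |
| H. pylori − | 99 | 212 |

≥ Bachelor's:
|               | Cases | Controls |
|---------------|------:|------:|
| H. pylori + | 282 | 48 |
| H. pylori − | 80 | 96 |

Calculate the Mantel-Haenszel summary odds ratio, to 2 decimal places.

4.79

OR_MH = Σ(aᵢdᵢ/nᵢ) / Σ(bᵢcᵢ/nᵢ), where nᵢ is the stratum total.
Stratum 1 (≤ High school): n = 375; a·d/n = 165·44/375 = 19.3600; b·c/n = 130·36/375 = 12.4800
Stratum 2 (Some college): n = 520; a·d/n = 162·212/520 = 66.0462; b·c/n = 47·99/520 = 8.9481
Stratum 3 (≥ Bachelor's): n = 506; a·d/n = 282·96/506 = 53.5020; b·c/n = 48·80/506 = 7.5889
OR_MH = (19.3600 + 66.0462 + 53.5020) / (12.4800 + 8.9481 + 7.5889) = 138.9081 / 29.0170 = 4.78713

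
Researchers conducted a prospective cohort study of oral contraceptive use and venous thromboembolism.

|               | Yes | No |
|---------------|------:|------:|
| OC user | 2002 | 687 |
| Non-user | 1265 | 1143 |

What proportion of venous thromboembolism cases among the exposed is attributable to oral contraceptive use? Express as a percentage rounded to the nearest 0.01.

Cells: a = 2002, b = 687, c = 1265, d = 1143.
Risk in exposed = 2002/2689 = 0.74451; risk in unexposed = 1265/2408 = 0.52533.
RR = 0.74451/0.52533 = 1.41723
AR% = (RR − 1)/RR × 100 = (1.41723 − 1)/1.41723 × 100 = 29.4396%

29.44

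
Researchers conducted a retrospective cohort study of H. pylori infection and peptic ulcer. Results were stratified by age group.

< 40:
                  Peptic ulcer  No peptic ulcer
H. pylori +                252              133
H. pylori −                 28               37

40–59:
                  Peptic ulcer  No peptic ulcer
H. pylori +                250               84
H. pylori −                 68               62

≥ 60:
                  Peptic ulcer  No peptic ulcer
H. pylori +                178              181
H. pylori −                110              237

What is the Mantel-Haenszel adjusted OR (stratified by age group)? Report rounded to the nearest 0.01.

2.33

OR_MH = Σ(aᵢdᵢ/nᵢ) / Σ(bᵢcᵢ/nᵢ), where nᵢ is the stratum total.
Stratum 1 (< 40): n = 450; a·d/n = 252·37/450 = 20.7200; b·c/n = 133·28/450 = 8.2756
Stratum 2 (40–59): n = 464; a·d/n = 250·62/464 = 33.4052; b·c/n = 84·68/464 = 12.3103
Stratum 3 (≥ 60): n = 706; a·d/n = 178·237/706 = 59.7535; b·c/n = 181·110/706 = 28.2011
OR_MH = (20.7200 + 33.4052 + 59.7535) / (8.2756 + 12.3103 + 28.2011) = 113.8787 / 48.7870 = 2.33420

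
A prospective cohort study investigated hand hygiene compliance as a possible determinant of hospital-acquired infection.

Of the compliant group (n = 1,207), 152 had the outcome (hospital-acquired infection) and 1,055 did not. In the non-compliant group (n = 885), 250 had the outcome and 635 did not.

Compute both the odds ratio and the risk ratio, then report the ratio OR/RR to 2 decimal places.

0.82

From the description: a = 152, b = 1055, c = 250, d = 635.
OR = (152·635)/(1055·250) = 96520/263750 = 0.36595
Risk in exposed = 152/1207 = 0.12593; risk in unexposed = 250/885 = 0.28249; RR = 0.44580
OR/RR = 0.36595 / 0.44580 = 0.82089
The outcome is not rare, so the OR lies further from 1 than the RR.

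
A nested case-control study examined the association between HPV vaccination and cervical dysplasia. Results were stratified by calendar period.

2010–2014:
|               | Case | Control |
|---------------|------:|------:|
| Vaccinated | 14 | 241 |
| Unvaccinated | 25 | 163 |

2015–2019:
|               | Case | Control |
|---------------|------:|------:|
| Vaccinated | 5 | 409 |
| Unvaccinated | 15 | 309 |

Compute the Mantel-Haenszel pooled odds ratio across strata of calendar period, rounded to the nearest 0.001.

OR_MH = Σ(aᵢdᵢ/nᵢ) / Σ(bᵢcᵢ/nᵢ), where nᵢ is the stratum total.
Stratum 1 (2010–2014): n = 443; a·d/n = 14·163/443 = 5.1512; b·c/n = 241·25/443 = 13.6005
Stratum 2 (2015–2019): n = 738; a·d/n = 5·309/738 = 2.0935; b·c/n = 409·15/738 = 8.3130
OR_MH = (5.1512 + 2.0935) / (13.6005 + 8.3130) = 7.2447 / 21.9135 = 0.33061

0.331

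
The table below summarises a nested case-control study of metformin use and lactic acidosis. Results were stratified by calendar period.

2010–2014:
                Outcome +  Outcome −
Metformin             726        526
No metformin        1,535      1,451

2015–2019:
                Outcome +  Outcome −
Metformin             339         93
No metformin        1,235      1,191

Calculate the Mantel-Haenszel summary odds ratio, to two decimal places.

1.69

OR_MH = Σ(aᵢdᵢ/nᵢ) / Σ(bᵢcᵢ/nᵢ), where nᵢ is the stratum total.
Stratum 1 (2010–2014): n = 4238; a·d/n = 726·1451/4238 = 248.5668; b·c/n = 526·1535/4238 = 190.5168
Stratum 2 (2015–2019): n = 2858; a·d/n = 339·1191/2858 = 141.2698; b·c/n = 93·1235/2858 = 40.1872
OR_MH = (248.5668 + 141.2698) / (190.5168 + 40.1872) = 389.8365 / 230.7039 = 1.68977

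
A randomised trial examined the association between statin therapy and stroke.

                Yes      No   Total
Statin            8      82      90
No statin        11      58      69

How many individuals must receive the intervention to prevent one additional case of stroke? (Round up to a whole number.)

15

Risk in treated group = 8/90 = 0.08889; risk in control = 11/69 = 0.15942.
Absolute risk reduction = 0.15942 − 0.08889 = 0.07053
NNT = 1 / ARR = 1 / 0.07053 = 14.178 → round up → 15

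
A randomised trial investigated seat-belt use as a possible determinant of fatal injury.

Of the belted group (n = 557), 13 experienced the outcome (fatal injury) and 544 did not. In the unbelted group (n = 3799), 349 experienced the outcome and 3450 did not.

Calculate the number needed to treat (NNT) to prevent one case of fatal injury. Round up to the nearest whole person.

15

Risk in treated group = 13/557 = 0.02334; risk in control = 349/3799 = 0.09187.
Absolute risk reduction = 0.09187 − 0.02334 = 0.06853
NNT = 1 / ARR = 1 / 0.06853 = 14.593 → round up → 15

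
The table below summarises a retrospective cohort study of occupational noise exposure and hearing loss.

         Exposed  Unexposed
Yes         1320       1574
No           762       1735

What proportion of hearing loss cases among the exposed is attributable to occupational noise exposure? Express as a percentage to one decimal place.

25.0

Reading the table with exposure as columns: a = 1320 (Exposed, case), b = 762 (Exposed, non-case), c = 1574 (Unexposed, case), d = 1735.
Risk in exposed = 1320/2082 = 0.63401; risk in unexposed = 1574/3309 = 0.47567.
RR = 0.63401/0.47567 = 1.33286
AR% = (RR − 1)/RR × 100 = (1.33286 − 1)/1.33286 × 100 = 24.9735%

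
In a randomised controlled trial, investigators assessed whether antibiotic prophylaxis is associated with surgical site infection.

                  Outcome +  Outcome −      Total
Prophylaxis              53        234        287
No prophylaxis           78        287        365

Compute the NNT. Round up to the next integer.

Risk in treated group = 53/287 = 0.18467; risk in control = 78/365 = 0.21370.
Absolute risk reduction = 0.21370 − 0.18467 = 0.02903
NNT = 1 / ARR = 1 / 0.02903 = 34.448 → round up → 35

35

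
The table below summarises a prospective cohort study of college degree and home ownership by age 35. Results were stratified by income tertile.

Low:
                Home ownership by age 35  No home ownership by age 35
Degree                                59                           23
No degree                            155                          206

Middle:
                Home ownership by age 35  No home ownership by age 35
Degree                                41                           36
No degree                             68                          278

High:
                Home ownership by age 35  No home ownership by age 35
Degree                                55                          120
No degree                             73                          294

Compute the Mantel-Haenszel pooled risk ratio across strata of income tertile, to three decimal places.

1.839

RR_MH = Σ(aᵢ·n₀ᵢ/nᵢ) / Σ(cᵢ·n₁ᵢ/nᵢ), with n₁ᵢ = aᵢ+bᵢ (exposed), n₀ᵢ = cᵢ+dᵢ (unexposed), nᵢ = n₁ᵢ+n₀ᵢ.
Stratum 1 (Low): n₁ = 82, n₀ = 361, n = 443; a·n₀/n = 59·361/443 = 48.0790; c·n₁/n = 155·82/443 = 28.6907
Stratum 2 (Middle): n₁ = 77, n₀ = 346, n = 423; a·n₀/n = 41·346/423 = 33.5366; c·n₁/n = 68·77/423 = 12.3783
Stratum 3 (High): n₁ = 175, n₀ = 367, n = 542; a·n₀/n = 55·367/542 = 37.2417; c·n₁/n = 73·175/542 = 23.5701
RR_MH = (48.0790 + 33.5366 + 37.2417) / (28.6907 + 12.3783 + 23.5701) = 118.8573 / 64.6391 = 1.83878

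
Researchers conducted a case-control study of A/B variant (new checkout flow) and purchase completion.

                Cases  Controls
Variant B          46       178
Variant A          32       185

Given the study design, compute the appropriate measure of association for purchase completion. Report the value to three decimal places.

Cells: a = 46, b = 178, c = 32, d = 185.
This is a case-control study: participants were sampled on outcome status, so risks in the source population cannot be estimated directly — relative risk is not valid here. The odds ratio is the appropriate measure.
OR = (a·d)/(b·c) = (46 × 185) / (178 × 32) = 8510 / 5696 = 1.49403

1.494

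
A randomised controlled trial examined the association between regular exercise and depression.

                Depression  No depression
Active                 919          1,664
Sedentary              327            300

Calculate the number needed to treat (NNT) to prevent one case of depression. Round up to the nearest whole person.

7

Risk in treated group = 919/2583 = 0.35579; risk in control = 327/627 = 0.52153.
Absolute risk reduction = 0.52153 − 0.35579 = 0.16574
NNT = 1 / ARR = 1 / 0.16574 = 6.033 → round up → 7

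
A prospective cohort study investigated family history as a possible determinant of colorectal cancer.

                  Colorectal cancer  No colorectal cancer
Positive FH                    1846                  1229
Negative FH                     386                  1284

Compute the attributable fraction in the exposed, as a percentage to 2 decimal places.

Cells: a = 1846, b = 1229, c = 386, d = 1284.
Risk in exposed = 1846/3075 = 0.60033; risk in unexposed = 386/1670 = 0.23114.
RR = 0.60033/0.23114 = 2.59726
AR% = (RR − 1)/RR × 100 = (2.59726 − 1)/2.59726 × 100 = 61.4979%

61.50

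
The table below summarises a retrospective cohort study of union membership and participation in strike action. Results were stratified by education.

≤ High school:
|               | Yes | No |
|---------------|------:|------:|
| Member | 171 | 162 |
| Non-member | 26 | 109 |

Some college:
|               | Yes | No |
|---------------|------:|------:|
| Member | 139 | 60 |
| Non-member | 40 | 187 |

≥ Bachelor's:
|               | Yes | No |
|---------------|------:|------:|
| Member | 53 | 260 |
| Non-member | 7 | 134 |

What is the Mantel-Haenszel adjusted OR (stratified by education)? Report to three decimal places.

6.248

OR_MH = Σ(aᵢdᵢ/nᵢ) / Σ(bᵢcᵢ/nᵢ), where nᵢ is the stratum total.
Stratum 1 (≤ High school): n = 468; a·d/n = 171·109/468 = 39.8269; b·c/n = 162·26/468 = 9.0000
Stratum 2 (Some college): n = 426; a·d/n = 139·187/426 = 61.0164; b·c/n = 60·40/426 = 5.6338
Stratum 3 (≥ Bachelor's): n = 454; a·d/n = 53·134/454 = 15.6432; b·c/n = 260·7/454 = 4.0088
OR_MH = (39.8269 + 61.0164 + 15.6432) / (9.0000 + 5.6338 + 4.0088) = 116.4865 / 18.6426 = 6.24840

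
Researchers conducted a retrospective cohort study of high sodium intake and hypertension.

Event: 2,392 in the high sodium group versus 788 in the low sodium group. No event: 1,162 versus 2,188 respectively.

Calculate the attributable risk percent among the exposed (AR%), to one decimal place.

60.7

From the description: a = 2392, b = 1162, c = 788, d = 2188.
Risk in exposed = 2392/3554 = 0.67304; risk in unexposed = 788/2976 = 0.26478.
RR = 0.67304/0.26478 = 2.54185
AR% = (RR − 1)/RR × 100 = (2.54185 − 1)/2.54185 × 100 = 60.6586%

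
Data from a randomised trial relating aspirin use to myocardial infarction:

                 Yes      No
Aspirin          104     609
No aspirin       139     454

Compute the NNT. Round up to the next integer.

12

Risk in treated group = 104/713 = 0.14586; risk in control = 139/593 = 0.23440.
Absolute risk reduction = 0.23440 − 0.14586 = 0.08854
NNT = 1 / ARR = 1 / 0.08854 = 11.294 → round up → 12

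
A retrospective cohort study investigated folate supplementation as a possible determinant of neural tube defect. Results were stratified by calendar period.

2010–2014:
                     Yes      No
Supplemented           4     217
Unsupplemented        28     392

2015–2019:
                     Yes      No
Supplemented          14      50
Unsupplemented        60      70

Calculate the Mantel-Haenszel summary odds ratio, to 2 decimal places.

0.30

OR_MH = Σ(aᵢdᵢ/nᵢ) / Σ(bᵢcᵢ/nᵢ), where nᵢ is the stratum total.
Stratum 1 (2010–2014): n = 641; a·d/n = 4·392/641 = 2.4462; b·c/n = 217·28/641 = 9.4789
Stratum 2 (2015–2019): n = 194; a·d/n = 14·70/194 = 5.0515; b·c/n = 50·60/194 = 15.4639
OR_MH = (2.4462 + 5.0515) / (9.4789 + 15.4639) = 7.4977 / 24.9429 = 0.30060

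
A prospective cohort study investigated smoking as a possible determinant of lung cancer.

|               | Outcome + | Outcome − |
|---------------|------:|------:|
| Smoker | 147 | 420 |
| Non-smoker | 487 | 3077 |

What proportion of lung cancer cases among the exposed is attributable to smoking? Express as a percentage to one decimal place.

Cells: a = 147, b = 420, c = 487, d = 3077.
Risk in exposed = 147/567 = 0.25926; risk in unexposed = 487/3564 = 0.13664.
RR = 0.25926/0.13664 = 1.89733
AR% = (RR − 1)/RR × 100 = (1.89733 − 1)/1.89733 × 100 = 47.2944%

47.3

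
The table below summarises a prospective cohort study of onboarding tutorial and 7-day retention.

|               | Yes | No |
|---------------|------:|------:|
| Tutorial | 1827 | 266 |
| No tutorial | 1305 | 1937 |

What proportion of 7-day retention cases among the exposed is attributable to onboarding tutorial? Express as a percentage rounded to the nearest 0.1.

Cells: a = 1827, b = 266, c = 1305, d = 1937.
Risk in exposed = 1827/2093 = 0.87291; risk in unexposed = 1305/3242 = 0.40253.
RR = 0.87291/0.40253 = 2.16856
AR% = (RR − 1)/RR × 100 = (2.16856 − 1)/2.16856 × 100 = 53.8865%

53.9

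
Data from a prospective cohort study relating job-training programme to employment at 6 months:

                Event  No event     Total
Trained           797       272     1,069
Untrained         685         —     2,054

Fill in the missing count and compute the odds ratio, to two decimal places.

5.86

The missing cell is in the unexposed row: 2054 − 685 = 1369.
So a = 797, b = 272, c = 685, d = 1369.
OR = (a·d)/(b·c) = (797 × 1369) / (272 × 685) = 1091093 / 186320 = 5.85602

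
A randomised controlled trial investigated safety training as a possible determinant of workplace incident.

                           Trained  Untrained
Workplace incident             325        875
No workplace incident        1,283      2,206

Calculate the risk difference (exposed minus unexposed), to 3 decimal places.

-0.082

Reading the table with exposure as columns: a = 325 (Trained, case), b = 1283 (Trained, non-case), c = 875 (Untrained, case), d = 2206.
Risk in exposed = 325/1608 = 0.202114; risk in unexposed = 875/3081 = 0.283999.
Risk difference = 0.202114 − 0.283999 = -0.081884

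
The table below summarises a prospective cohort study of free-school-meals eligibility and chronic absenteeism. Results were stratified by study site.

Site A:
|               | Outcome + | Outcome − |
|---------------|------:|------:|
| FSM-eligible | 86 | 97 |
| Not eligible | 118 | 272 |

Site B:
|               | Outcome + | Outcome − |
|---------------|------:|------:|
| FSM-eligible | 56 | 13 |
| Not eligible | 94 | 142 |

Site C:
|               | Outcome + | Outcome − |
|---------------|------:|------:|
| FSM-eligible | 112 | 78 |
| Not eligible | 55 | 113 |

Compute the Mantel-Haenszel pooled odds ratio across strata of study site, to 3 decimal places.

OR_MH = Σ(aᵢdᵢ/nᵢ) / Σ(bᵢcᵢ/nᵢ), where nᵢ is the stratum total.
Stratum 1 (Site A): n = 573; a·d/n = 86·272/573 = 40.8237; b·c/n = 97·118/573 = 19.9756
Stratum 2 (Site B): n = 305; a·d/n = 56·142/305 = 26.0721; b·c/n = 13·94/305 = 4.0066
Stratum 3 (Site C): n = 358; a·d/n = 112·113/358 = 35.3520; b·c/n = 78·55/358 = 11.9832
OR_MH = (40.8237 + 26.0721 + 35.3520) / (19.9756 + 4.0066 + 11.9832) = 102.2478 / 35.9654 = 2.84295

2.843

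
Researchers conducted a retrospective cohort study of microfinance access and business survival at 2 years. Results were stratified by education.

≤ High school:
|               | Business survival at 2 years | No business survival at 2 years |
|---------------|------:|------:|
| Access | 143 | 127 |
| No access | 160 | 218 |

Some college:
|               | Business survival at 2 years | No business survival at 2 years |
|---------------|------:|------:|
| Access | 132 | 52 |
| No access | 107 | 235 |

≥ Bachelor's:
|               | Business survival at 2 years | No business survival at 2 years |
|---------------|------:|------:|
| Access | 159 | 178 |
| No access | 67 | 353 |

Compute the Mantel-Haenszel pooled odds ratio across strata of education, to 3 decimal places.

OR_MH = Σ(aᵢdᵢ/nᵢ) / Σ(bᵢcᵢ/nᵢ), where nᵢ is the stratum total.
Stratum 1 (≤ High school): n = 648; a·d/n = 143·218/648 = 48.1080; b·c/n = 127·160/648 = 31.3580
Stratum 2 (Some college): n = 526; a·d/n = 132·235/526 = 58.9734; b·c/n = 52·107/526 = 10.5779
Stratum 3 (≥ Bachelor's): n = 757; a·d/n = 159·353/757 = 74.1440; b·c/n = 178·67/757 = 15.7543
OR_MH = (48.1080 + 58.9734 + 74.1440) / (31.3580 + 10.5779 + 15.7543) = 181.2254 / 57.6903 = 3.14135

3.141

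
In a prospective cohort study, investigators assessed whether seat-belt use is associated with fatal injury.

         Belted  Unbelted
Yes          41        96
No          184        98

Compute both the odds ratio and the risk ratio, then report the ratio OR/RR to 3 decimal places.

0.618

Reading the table with exposure as columns: a = 41 (Belted, case), b = 184 (Belted, non-case), c = 96 (Unbelted, case), d = 98.
OR = (41·98)/(184·96) = 4018/17664 = 0.22747
Risk in exposed = 41/225 = 0.18222; risk in unexposed = 96/194 = 0.49485; RR = 0.36824
OR/RR = 0.22747 / 0.36824 = 0.61772
The outcome is not rare, so the OR lies further from 1 than the RR.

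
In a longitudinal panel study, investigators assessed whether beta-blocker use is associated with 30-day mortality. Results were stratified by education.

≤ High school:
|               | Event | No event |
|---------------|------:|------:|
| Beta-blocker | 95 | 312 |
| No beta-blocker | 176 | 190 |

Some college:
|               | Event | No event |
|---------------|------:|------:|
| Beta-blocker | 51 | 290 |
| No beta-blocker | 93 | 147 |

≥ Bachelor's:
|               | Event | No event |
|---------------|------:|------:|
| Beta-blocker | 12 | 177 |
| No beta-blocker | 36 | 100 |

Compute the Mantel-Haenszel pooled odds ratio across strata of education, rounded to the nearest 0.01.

OR_MH = Σ(aᵢdᵢ/nᵢ) / Σ(bᵢcᵢ/nᵢ), where nᵢ is the stratum total.
Stratum 1 (≤ High school): n = 773; a·d/n = 95·190/773 = 23.3506; b·c/n = 312·176/773 = 71.0375
Stratum 2 (Some college): n = 581; a·d/n = 51·147/581 = 12.9036; b·c/n = 290·93/581 = 46.4200
Stratum 3 (≥ Bachelor's): n = 325; a·d/n = 12·100/325 = 3.6923; b·c/n = 177·36/325 = 19.6062
OR_MH = (23.3506 + 12.9036 + 3.6923) / (71.0375 + 46.4200 + 19.6062) = 39.9465 / 137.0636 = 0.29144

0.29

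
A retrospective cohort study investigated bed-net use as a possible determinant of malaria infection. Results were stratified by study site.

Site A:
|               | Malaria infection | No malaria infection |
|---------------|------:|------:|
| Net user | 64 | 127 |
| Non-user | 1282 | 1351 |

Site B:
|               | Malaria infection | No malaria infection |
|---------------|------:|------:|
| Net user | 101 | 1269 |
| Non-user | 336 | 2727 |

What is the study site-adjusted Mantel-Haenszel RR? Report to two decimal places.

0.68

RR_MH = Σ(aᵢ·n₀ᵢ/nᵢ) / Σ(cᵢ·n₁ᵢ/nᵢ), with n₁ᵢ = aᵢ+bᵢ (exposed), n₀ᵢ = cᵢ+dᵢ (unexposed), nᵢ = n₁ᵢ+n₀ᵢ.
Stratum 1 (Site A): n₁ = 191, n₀ = 2633, n = 2824; a·n₀/n = 64·2633/2824 = 59.6714; c·n₁/n = 1282·191/2824 = 86.7075
Stratum 2 (Site B): n₁ = 1370, n₀ = 3063, n = 4433; a·n₀/n = 101·3063/4433 = 69.7864; c·n₁/n = 336·1370/4433 = 103.8394
RR_MH = (59.6714 + 69.7864) / (86.7075 + 103.8394) = 129.4578 / 190.5469 = 0.67940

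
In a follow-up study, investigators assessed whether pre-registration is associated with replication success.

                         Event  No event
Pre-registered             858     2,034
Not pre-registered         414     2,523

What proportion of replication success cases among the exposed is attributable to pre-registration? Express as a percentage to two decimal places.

Cells: a = 858, b = 2034, c = 414, d = 2523.
Risk in exposed = 858/2892 = 0.29668; risk in unexposed = 414/2937 = 0.14096.
RR = 0.29668/0.14096 = 2.10471
AR% = (RR − 1)/RR × 100 = (2.10471 − 1)/2.10471 × 100 = 52.4876%

52.49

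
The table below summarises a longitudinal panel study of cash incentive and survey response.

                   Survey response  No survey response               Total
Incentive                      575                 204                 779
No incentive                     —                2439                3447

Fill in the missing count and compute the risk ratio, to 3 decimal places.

2.524

The missing cell is in the unexposed row: 3447 − 2439 = 1008.
So a = 575, b = 204, c = 1008, d = 2439.
RR = [a/(a+b)] / [c/(c+d)] = (575/779) / (1008/3447) = 0.73813/0.29243 = 2.52413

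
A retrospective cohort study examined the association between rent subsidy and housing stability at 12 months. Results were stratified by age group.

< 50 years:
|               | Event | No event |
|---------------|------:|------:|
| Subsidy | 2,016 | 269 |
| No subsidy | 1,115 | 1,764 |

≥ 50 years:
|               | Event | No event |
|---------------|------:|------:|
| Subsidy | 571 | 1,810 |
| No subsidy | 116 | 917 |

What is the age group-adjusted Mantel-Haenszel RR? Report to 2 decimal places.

RR_MH = Σ(aᵢ·n₀ᵢ/nᵢ) / Σ(cᵢ·n₁ᵢ/nᵢ), with n₁ᵢ = aᵢ+bᵢ (exposed), n₀ᵢ = cᵢ+dᵢ (unexposed), nᵢ = n₁ᵢ+n₀ᵢ.
Stratum 1 (< 50 years): n₁ = 2285, n₀ = 2879, n = 5164; a·n₀/n = 2016·2879/5164 = 1123.9473; c·n₁/n = 1115·2285/5164 = 493.3724
Stratum 2 (≥ 50 years): n₁ = 2381, n₀ = 1033, n = 3414; a·n₀/n = 571·1033/3414 = 172.7718; c·n₁/n = 116·2381/3414 = 80.9010
RR_MH = (1123.9473 + 172.7718) / (493.3724 + 80.9010) = 1296.7191 / 574.2734 = 2.25802

2.26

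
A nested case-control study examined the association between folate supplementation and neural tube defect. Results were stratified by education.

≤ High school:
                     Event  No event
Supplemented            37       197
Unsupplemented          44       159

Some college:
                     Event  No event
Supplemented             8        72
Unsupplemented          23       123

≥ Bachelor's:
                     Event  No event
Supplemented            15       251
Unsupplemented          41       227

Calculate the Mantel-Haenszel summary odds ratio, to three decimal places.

0.521

OR_MH = Σ(aᵢdᵢ/nᵢ) / Σ(bᵢcᵢ/nᵢ), where nᵢ is the stratum total.
Stratum 1 (≤ High school): n = 437; a·d/n = 37·159/437 = 13.4622; b·c/n = 197·44/437 = 19.8352
Stratum 2 (Some college): n = 226; a·d/n = 8·123/226 = 4.3540; b·c/n = 72·23/226 = 7.3274
Stratum 3 (≥ Bachelor's): n = 534; a·d/n = 15·227/534 = 6.3764; b·c/n = 251·41/534 = 19.2715
OR_MH = (13.4622 + 4.3540 + 6.3764) / (19.8352 + 7.3274 + 19.2715) = 24.1926 / 46.4342 = 0.52101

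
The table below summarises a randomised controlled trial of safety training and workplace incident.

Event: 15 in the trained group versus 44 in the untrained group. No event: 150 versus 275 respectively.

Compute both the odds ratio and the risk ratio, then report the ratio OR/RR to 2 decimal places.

From the description: a = 15, b = 150, c = 44, d = 275.
OR = (15·275)/(150·44) = 4125/6600 = 0.62500
Risk in exposed = 15/165 = 0.09091; risk in unexposed = 44/319 = 0.13793; RR = 0.65909
OR/RR = 0.62500 / 0.65909 = 0.94828
The outcome is not rare, so the OR lies further from 1 than the RR.

0.95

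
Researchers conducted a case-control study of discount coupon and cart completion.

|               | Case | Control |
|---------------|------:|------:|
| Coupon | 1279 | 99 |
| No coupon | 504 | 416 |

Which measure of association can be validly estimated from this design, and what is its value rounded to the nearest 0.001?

10.663

Cells: a = 1279, b = 99, c = 504, d = 416.
This is a case-control study: participants were sampled on outcome status, so risks in the source population cannot be estimated directly — relative risk is not valid here. The odds ratio is the appropriate measure.
OR = (a·d)/(b·c) = (1279 × 416) / (99 × 504) = 532064 / 49896 = 10.66346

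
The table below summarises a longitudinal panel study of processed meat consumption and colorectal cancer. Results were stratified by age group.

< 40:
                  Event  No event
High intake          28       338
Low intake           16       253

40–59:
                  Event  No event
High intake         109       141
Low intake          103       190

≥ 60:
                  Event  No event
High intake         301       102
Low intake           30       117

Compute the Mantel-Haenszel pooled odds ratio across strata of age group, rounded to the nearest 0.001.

OR_MH = Σ(aᵢdᵢ/nᵢ) / Σ(bᵢcᵢ/nᵢ), where nᵢ is the stratum total.
Stratum 1 (< 40): n = 635; a·d/n = 28·253/635 = 11.1559; b·c/n = 338·16/635 = 8.5165
Stratum 2 (40–59): n = 543; a·d/n = 109·190/543 = 38.1400; b·c/n = 141·103/543 = 26.7459
Stratum 3 (≥ 60): n = 550; a·d/n = 301·117/550 = 64.0309; b·c/n = 102·30/550 = 5.5636
OR_MH = (11.1559 + 38.1400 + 64.0309) / (8.5165 + 26.7459 + 5.5636) = 113.3268 / 40.8260 = 2.77585

2.776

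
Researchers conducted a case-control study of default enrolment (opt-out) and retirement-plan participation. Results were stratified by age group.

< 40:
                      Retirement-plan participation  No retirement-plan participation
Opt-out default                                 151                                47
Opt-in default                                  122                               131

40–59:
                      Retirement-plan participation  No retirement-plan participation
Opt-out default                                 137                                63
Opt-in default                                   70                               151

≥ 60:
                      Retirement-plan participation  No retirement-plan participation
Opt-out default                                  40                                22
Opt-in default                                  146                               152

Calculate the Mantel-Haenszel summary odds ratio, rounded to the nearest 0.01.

3.42

OR_MH = Σ(aᵢdᵢ/nᵢ) / Σ(bᵢcᵢ/nᵢ), where nᵢ is the stratum total.
Stratum 1 (< 40): n = 451; a·d/n = 151·131/451 = 43.8603; b·c/n = 47·122/451 = 12.7140
Stratum 2 (40–59): n = 421; a·d/n = 137·151/421 = 49.1378; b·c/n = 63·70/421 = 10.4751
Stratum 3 (≥ 60): n = 360; a·d/n = 40·152/360 = 16.8889; b·c/n = 22·146/360 = 8.9222
OR_MH = (43.8603 + 49.1378 + 16.8889) / (12.7140 + 10.4751 + 8.9222) = 109.8870 / 32.1113 = 3.42207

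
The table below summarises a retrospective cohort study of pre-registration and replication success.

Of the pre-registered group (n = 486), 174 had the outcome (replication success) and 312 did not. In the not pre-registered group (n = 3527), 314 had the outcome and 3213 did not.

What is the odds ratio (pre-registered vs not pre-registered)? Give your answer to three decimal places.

From the description: a = 174, b = 312, c = 314, d = 3213.
OR = (a·d)/(b·c) = (174 × 3213) / (312 × 314) = 559062 / 97968 = 5.70658
The odds of replication success are about 5.71 times as high in the pre-registered group.

5.707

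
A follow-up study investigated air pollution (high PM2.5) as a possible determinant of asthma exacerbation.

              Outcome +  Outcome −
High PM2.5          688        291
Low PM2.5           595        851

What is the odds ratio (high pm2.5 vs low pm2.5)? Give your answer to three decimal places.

3.381

Cells: a = 688, b = 291, c = 595, d = 851.
OR = (a·d)/(b·c) = (688 × 851) / (291 × 595) = 585488 / 173145 = 3.38149
The odds of asthma exacerbation are about 3.38 times as high in the high pm2.5 group.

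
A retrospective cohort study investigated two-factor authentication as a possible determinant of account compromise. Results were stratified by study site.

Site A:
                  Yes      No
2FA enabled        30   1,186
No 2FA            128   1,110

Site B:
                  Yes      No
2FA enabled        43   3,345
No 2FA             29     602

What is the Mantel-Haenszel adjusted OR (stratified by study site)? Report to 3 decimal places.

0.233

OR_MH = Σ(aᵢdᵢ/nᵢ) / Σ(bᵢcᵢ/nᵢ), where nᵢ is the stratum total.
Stratum 1 (Site A): n = 2454; a·d/n = 30·1110/2454 = 13.5697; b·c/n = 1186·128/2454 = 61.8615
Stratum 2 (Site B): n = 4019; a·d/n = 43·602/4019 = 6.4409; b·c/n = 3345·29/4019 = 24.1366
OR_MH = (13.5697 + 6.4409) / (61.8615 + 24.1366) = 20.0106 / 85.9981 = 0.23269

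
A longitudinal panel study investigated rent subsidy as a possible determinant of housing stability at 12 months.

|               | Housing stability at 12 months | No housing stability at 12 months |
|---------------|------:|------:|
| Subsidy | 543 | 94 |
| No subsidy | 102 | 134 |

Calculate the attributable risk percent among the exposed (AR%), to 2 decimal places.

49.30

Cells: a = 543, b = 94, c = 102, d = 134.
Risk in exposed = 543/637 = 0.85243; risk in unexposed = 102/236 = 0.43220.
RR = 0.85243/0.43220 = 1.97230
AR% = (RR − 1)/RR × 100 = (1.97230 − 1)/1.97230 × 100 = 49.2977%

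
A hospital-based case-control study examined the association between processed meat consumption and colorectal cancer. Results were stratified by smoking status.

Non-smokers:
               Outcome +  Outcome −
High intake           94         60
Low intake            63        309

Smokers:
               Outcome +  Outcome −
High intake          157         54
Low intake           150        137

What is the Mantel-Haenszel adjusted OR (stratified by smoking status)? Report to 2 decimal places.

4.20

OR_MH = Σ(aᵢdᵢ/nᵢ) / Σ(bᵢcᵢ/nᵢ), where nᵢ is the stratum total.
Stratum 1 (Non-smokers): n = 526; a·d/n = 94·309/526 = 55.2205; b·c/n = 60·63/526 = 7.1863
Stratum 2 (Smokers): n = 498; a·d/n = 157·137/498 = 43.1908; b·c/n = 54·150/498 = 16.2651
OR_MH = (55.2205 + 43.1908) / (7.1863 + 16.2651) = 98.4113 / 23.4514 = 4.19640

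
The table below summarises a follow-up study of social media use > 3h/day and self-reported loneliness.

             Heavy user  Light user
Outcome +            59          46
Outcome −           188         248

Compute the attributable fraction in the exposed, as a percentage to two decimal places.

Reading the table with exposure as columns: a = 59 (Heavy user, case), b = 188 (Heavy user, non-case), c = 46 (Light user, case), d = 248.
Risk in exposed = 59/247 = 0.23887; risk in unexposed = 46/294 = 0.15646.
RR = 0.23887/0.15646 = 1.52667
AR% = (RR − 1)/RR × 100 = (1.52667 − 1)/1.52667 × 100 = 34.4979%

34.50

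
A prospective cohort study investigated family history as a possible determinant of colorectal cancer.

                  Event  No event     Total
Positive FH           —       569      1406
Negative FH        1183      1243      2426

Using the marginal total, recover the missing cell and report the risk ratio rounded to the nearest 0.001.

1.221

The missing cell is in the exposed row: 1406 − 569 = 837.
So a = 837, b = 569, c = 1183, d = 1243.
RR = [a/(a+b)] / [c/(c+d)] = (837/1406) / (1183/2426) = 0.59531/0.48763 = 1.22080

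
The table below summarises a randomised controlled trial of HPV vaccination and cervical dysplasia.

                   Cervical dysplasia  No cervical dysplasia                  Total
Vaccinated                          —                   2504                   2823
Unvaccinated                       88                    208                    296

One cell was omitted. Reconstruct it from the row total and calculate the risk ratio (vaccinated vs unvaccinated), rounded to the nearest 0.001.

0.380

The missing cell is in the exposed row: 2823 − 2504 = 319.
So a = 319, b = 2504, c = 88, d = 208.
RR = [a/(a+b)] / [c/(c+d)] = (319/2823) / (88/296) = 0.11300/0.29730 = 0.38009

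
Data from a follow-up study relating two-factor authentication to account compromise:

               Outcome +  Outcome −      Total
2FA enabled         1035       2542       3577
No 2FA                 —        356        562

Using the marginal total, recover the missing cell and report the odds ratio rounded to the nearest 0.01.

The missing cell is in the unexposed row: 562 − 356 = 206.
So a = 1035, b = 2542, c = 206, d = 356.
OR = (a·d)/(b·c) = (1035 × 356) / (2542 × 206) = 368460 / 523652 = 0.70364

0.70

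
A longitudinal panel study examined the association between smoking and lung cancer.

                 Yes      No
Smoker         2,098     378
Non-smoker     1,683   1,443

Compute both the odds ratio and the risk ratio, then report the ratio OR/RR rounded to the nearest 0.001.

3.024

Cells: a = 2098, b = 378, c = 1683, d = 1443.
OR = (2098·1443)/(378·1683) = 3027414/636174 = 4.75878
Risk in exposed = 2098/2476 = 0.84733; risk in unexposed = 1683/3126 = 0.53839; RR = 1.57384
OR/RR = 4.75878 / 1.57384 = 3.02368
The outcome is not rare, so the OR lies further from 1 than the RR.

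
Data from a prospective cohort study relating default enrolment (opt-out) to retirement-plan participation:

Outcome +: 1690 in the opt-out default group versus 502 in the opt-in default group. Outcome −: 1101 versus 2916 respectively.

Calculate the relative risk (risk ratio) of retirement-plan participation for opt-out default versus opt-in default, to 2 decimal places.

4.12

From the description: a = 1690, b = 1101, c = 502, d = 2916.
Risk in exposed = 1690/2791 = 0.60552; risk in unexposed = 502/3418 = 0.14687.
RR = 0.60552 / 0.14687 = 4.12283
The risk among the exposed is 4.12 times that among the unexposed.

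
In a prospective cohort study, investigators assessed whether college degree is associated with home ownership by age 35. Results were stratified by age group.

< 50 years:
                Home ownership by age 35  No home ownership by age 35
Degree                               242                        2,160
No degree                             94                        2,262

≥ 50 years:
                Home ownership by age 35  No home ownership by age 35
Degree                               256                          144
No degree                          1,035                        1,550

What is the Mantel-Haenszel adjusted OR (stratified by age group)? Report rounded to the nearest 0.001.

2.678

OR_MH = Σ(aᵢdᵢ/nᵢ) / Σ(bᵢcᵢ/nᵢ), where nᵢ is the stratum total.
Stratum 1 (< 50 years): n = 4758; a·d/n = 242·2262/4758 = 115.0492; b·c/n = 2160·94/4758 = 42.6734
Stratum 2 (≥ 50 years): n = 2985; a·d/n = 256·1550/2985 = 132.9313; b·c/n = 144·1035/2985 = 49.9296
OR_MH = (115.0492 + 132.9313) / (42.6734 + 49.9296) = 247.9805 / 92.6030 = 2.67789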